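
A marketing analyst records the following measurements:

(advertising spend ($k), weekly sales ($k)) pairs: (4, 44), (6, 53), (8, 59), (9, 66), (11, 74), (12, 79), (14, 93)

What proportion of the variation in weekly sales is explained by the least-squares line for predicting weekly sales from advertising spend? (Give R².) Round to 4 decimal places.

n = 7, Σx = 64, Σy = 468, Σxy = 4624, Σx² = 658, Σy² = 32948
Sxx = Σx² − (Σx)²/n = 658 − 585.142857 = 72.857143
Sxy = Σxy − (Σx)(Σy)/n = 4624 − 4278.857143 = 345.142857
Syy = Σy² − (Σy)²/n = 32948 − 31289.142857 = 1658.857143
R² = Sxy²/(Sxx·Syy) = (345.142857)²/(72.857143·1658.857143) = 0.985636

0.9856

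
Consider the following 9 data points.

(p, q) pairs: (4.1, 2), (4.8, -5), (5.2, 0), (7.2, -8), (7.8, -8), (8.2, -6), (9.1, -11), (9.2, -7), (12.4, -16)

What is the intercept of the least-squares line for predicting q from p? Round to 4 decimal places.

n = 9, Σx = 68, Σy = -59, Σxy = -547.9, Σx² = 568.02
Sxx = Σx² − (Σx)²/n = 568.02 − 513.777778 = 54.242222
Sxy = Σxy − (Σx)(Σy)/n = -547.9 − (-445.777778) = -102.122222
b = Sxy/Sxx = -102.122222/54.242222 = -1.882707
a = ȳ − b·x̄ = -6.555556 − (-1.882707)·7.555556 = 7.669343

7.6693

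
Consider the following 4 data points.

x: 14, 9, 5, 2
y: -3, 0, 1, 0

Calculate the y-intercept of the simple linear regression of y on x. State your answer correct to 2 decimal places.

1.54

n = 4, Σx = 30, Σy = -2, Σxy = -37, Σx² = 306
Sxx = Σx² − (Σx)²/n = 306 − 225 = 81
Sxy = Σxy − (Σx)(Σy)/n = -37 − (-15) = -22
b = Sxy/Sxx = -22/81 = -0.271605
a = ȳ − b·x̄ = -0.5 − (-0.271605)·7.5 = 1.537037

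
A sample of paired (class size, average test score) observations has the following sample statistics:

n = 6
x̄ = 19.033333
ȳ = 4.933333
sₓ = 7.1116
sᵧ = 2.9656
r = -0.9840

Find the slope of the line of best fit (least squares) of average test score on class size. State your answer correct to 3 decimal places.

-0.410

b = r · sᵧ/sₓ = -0.984 · 2.9656/7.1116 = -0.410337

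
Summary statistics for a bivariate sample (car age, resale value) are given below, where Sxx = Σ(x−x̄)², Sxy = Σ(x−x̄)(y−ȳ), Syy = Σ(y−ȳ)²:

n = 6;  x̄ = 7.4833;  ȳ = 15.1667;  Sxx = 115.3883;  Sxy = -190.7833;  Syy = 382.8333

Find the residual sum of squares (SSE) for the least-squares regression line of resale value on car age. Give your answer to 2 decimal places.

b = Sxy/Sxx = -190.7833/115.3883 = -1.653402
SSE = Syy − b·Sxy = 382.8333 − (-1.653402)·(-190.7833) = 67.391721

67.39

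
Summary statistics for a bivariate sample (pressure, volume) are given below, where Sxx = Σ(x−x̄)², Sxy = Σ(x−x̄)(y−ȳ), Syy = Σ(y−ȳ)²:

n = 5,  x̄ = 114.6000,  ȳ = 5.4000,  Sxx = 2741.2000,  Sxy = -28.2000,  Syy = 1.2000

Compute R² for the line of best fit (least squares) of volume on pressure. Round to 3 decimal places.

0.242

R² = Sxy²/(Sxx·Syy) = (-28.2)²/(2741.2·1.2) = 0.241755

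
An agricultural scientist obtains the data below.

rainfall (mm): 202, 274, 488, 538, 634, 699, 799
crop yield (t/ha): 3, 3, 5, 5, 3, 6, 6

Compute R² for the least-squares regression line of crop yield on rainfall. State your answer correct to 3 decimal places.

0.548

n = 7, Σx = 3634, Σy = 31, Σxy = 17448, Σx² = 2172426, Σy² = 149
Sxx = Σx² − (Σx)²/n = 2172426 − 1886565.142857 = 285860.857143
Sxy = Σxy − (Σx)(Σy)/n = 17448 − 16093.428571 = 1354.571429
Syy = Σy² − (Σy)²/n = 149 − 137.285714 = 11.714286
R² = Sxy²/(Sxx·Syy) = (1354.571429)²/(285860.857143·11.714286) = 0.547940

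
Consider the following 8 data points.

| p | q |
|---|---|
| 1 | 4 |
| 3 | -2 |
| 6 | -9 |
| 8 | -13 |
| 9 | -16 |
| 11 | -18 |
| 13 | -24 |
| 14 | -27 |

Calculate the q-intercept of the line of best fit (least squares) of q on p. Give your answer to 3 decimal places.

n = 8, Σx = 65, Σy = -105, Σxy = -1192, Σx² = 677
Sxx = Σx² − (Σx)²/n = 677 − 528.125 = 148.875
Sxy = Σxy − (Σx)(Σy)/n = -1192 − (-853.125) = -338.875
b = Sxy/Sxx = -338.875/148.875 = -2.276238
a = ȳ − b·x̄ = -13.125 − (-2.276238)·8.125 = 5.369437

5.369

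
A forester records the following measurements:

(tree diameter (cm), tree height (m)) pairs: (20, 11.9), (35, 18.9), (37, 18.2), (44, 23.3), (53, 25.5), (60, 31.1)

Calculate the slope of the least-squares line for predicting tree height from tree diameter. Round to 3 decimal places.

0.464

n = 6, Σx = 249, Σy = 128.9, Σxy = 5815.6, Σx² = 11339
Sxx = Σx² − (Σx)²/n = 11339 − 10333.5 = 1005.5
Sxy = Σxy − (Σx)(Σy)/n = 5815.6 − 5349.35 = 466.25
b = Sxy/Sxx = 466.25/1005.5 = 0.463700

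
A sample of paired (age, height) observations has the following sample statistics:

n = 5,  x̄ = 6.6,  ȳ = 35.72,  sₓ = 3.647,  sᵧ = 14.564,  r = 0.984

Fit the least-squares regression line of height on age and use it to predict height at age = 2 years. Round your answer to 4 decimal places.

17.6442

b = r · sᵧ/sₓ = 0.984 · 14.564/3.647 = 3.929525
a = ȳ − b·x̄ = 35.72 − 3.929525·6.6 = 9.785138
ŷ(2) = a + b·2 = 9.785138 + 3.929525·2 = 17.644187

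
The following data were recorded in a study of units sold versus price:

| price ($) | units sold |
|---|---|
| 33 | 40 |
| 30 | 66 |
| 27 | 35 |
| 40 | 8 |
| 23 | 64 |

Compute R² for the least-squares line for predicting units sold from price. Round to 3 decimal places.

n = 5, Σx = 153, Σy = 213, Σxy = 6037, Σx² = 4847, Σy² = 11341
Sxx = Σx² − (Σx)²/n = 4847 − 4681.8 = 165.2
Sxy = Σxy − (Σx)(Σy)/n = 6037 − 6517.8 = -480.8
Syy = Σy² − (Σy)²/n = 11341 − 9073.8 = 2267.2
R² = Sxy²/(Sxx·Syy) = (-480.8)²/(165.2·2267.2) = 0.617204

0.617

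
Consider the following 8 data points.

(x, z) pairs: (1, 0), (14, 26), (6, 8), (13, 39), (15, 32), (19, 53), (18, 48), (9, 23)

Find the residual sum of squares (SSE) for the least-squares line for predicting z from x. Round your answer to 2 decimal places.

n = 8, Σx = 95, Σy = 229, Σxy = 3477, Σx² = 1393, Σy² = 8927
Sxx = Σx² − (Σx)²/n = 1393 − 1128.125 = 264.875
Sxy = Σxy − (Σx)(Σy)/n = 3477 − 2719.375 = 757.625
Syy = Σy² − (Σy)²/n = 8927 − 6555.125 = 2371.875
b = Sxy/Sxx = 757.625/264.875 = 2.860311
SSE = Syy − b·Sxy = 2371.875 − 2.860311·757.625 = 204.831524

204.83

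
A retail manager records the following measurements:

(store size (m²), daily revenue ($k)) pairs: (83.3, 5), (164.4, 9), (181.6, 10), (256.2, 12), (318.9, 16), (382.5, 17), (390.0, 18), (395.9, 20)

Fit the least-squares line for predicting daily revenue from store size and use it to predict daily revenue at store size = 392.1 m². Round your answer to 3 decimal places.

18.555

n = 8, Σx = 2172.8, Σy = 107, Σxy = 33329.4, Σx² = 689423.52
Sxx = Σx² − (Σx)²/n = 689423.52 − 590132.48 = 99291.04
Sxy = Σxy − (Σx)(Σy)/n = 33329.4 − 29061.2 = 4268.2
b = Sxy/Sxx = 4268.2/99291.04 = 0.042987
a = ȳ − b·x̄ = 13.375 − 0.042987·271.6 = 1.699796
ŷ(392.1) = a + b·392.1 = 1.699796 + 0.042987·392.1 = 18.554904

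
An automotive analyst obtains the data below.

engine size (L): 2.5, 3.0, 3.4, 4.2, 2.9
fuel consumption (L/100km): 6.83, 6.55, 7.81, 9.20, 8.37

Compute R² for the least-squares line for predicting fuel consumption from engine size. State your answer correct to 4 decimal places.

n = 5, Σx = 16, Σy = 38.76, Σxy = 126.192, Σx² = 52.86, Σy² = 305.2444
Sxx = Σx² − (Σx)²/n = 52.86 − 51.2 = 1.66
Sxy = Σxy − (Σx)(Σy)/n = 126.192 − 124.032 = 2.16
Syy = Σy² − (Σy)²/n = 305.2444 − 300.46752 = 4.77688
R² = Sxy²/(Sxx·Syy) = (2.16)²/(1.66·4.77688) = 0.588376

0.5884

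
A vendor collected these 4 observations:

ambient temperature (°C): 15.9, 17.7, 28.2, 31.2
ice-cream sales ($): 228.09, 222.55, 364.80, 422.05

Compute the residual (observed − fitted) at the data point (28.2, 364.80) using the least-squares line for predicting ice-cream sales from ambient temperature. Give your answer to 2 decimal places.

-9.11

n = 4, Σx = 93, Σy = 1237.49, Σxy = 31021.086, Σx² = 2334.78
Sxx = Σx² − (Σx)²/n = 2334.78 − 2162.25 = 172.53
Sxy = Σxy − (Σx)(Σy)/n = 31021.086 − 28771.6425 = 2249.4435
b = Sxy/Sxx = 2249.4435/172.53 = 13.037985
a = ȳ − b·x̄ = 309.3725 − 13.037985·23.25 = 6.239356
ŷ(28.2) = 6.239356 + 13.037985·28.2 = 373.910524
residual = y − ŷ = 364.80 − 373.910524 = -9.110524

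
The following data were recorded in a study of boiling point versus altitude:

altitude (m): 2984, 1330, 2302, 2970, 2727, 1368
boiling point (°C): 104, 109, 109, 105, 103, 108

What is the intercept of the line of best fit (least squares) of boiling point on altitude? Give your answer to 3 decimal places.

n = 6, Σx = 13681, Σy = 638, Σxy = 1446699, Σx² = 34101213
Sxx = Σx² − (Σx)²/n = 34101213 − 31194960.166667 = 2906252.833333
Sxy = Σxy − (Σx)(Σy)/n = 1446699 − 1454746.333333 = -8047.333333
b = Sxy/Sxx = -8047.333333/2906252.833333 = -0.002769
a = ȳ − b·x̄ = 106.333333 − (-0.002769)·2280.166667 = 112.647051

112.647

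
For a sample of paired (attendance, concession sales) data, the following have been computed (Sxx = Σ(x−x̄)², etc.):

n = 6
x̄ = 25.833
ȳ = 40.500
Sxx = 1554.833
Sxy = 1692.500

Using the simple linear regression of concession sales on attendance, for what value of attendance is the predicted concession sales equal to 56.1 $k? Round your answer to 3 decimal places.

40.164

b = Sxy/Sxx = 1692.5/1554.833 = 1.088541
a = ȳ − b·x̄ = 40.5 − 1.088541·25.833 = 12.379712
Set a + b·x = 56.1: x = (56.1 − 12.379712) / 1.088541 = 40.164105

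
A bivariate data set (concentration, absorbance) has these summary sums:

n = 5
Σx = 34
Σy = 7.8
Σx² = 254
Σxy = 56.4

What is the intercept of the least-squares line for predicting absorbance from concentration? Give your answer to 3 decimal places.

0.558

Sxx = Σx² − (Σx)²/n = 254 − 231.2 = 22.8
Sxy = Σxy − (Σx)(Σy)/n = 56.4 − 53.04 = 3.36
b = Sxy/Sxx = 3.36/22.8 = 0.147368
a = ȳ − b·x̄ = 1.56 − 0.147368·6.8 = 0.557895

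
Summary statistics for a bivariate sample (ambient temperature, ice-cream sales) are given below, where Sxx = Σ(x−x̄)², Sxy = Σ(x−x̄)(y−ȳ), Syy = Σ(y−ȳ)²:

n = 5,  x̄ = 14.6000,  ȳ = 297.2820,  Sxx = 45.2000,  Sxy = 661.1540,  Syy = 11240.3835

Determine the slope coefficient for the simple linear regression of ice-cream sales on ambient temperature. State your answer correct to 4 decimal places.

b = Sxy/Sxx = 661.154/45.2 = 14.627301

14.6273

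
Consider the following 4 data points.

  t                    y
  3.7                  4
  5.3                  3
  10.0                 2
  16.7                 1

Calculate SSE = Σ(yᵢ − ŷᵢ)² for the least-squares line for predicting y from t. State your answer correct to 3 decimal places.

n = 4, Σx = 35.7, Σy = 10, Σxy = 67.4, Σx² = 420.67, Σy² = 30
Sxx = Σx² − (Σx)²/n = 420.67 − 318.6225 = 102.0475
Sxy = Σxy − (Σx)(Σy)/n = 67.4 − 89.25 = -21.85
Syy = Σy² − (Σy)²/n = 30 − 25 = 5
b = Sxy/Sxx = -21.85/102.0475 = -0.214116
SSE = Syy − b·Sxy = 5 − (-0.214116)·(-21.85) = 0.321566

0.322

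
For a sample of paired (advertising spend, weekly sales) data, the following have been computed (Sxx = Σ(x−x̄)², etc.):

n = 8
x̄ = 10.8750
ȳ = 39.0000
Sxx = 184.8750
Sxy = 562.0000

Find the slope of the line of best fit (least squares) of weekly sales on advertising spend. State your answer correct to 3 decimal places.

3.040

b = Sxy/Sxx = 562/184.875 = 3.039892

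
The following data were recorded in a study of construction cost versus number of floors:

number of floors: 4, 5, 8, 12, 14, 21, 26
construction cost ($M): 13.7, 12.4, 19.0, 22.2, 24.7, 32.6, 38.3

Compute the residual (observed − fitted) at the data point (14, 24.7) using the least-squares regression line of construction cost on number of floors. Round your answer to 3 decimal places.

0.110

n = 7, Σx = 90, Σy = 162.9, Σxy = 2561.4, Σx² = 1562
Sxx = Σx² − (Σx)²/n = 1562 − 1157.142857 = 404.857143
Sxy = Σxy − (Σx)(Σy)/n = 2561.4 − 2094.428571 = 466.971429
b = Sxy/Sxx = 466.971429/404.857143 = 1.153423
a = ȳ − b·x̄ = 23.271429 − 1.153423·12.857143 = 8.441708
ŷ(14) = 8.441708 + 1.153423·14 = 24.589626
residual = y − ŷ = 24.7 − 24.589626 = 0.110374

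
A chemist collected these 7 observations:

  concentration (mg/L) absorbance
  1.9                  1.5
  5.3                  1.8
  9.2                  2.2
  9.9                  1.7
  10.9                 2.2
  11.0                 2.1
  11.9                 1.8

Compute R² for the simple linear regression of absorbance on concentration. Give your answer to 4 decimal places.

n = 7, Σx = 60.1, Σy = 13.3, Σxy = 117.96, Σx² = 595.77, Σy² = 25.71
Sxx = Σx² − (Σx)²/n = 595.77 − 516.001429 = 79.768571
Sxy = Σxy − (Σx)(Σy)/n = 117.96 − 114.19 = 3.77
Syy = Σy² − (Σy)²/n = 25.71 − 25.27 = 0.44
R² = Sxy²/(Sxx·Syy) = (3.77)²/(79.768571·0.44) = 0.404947

0.4049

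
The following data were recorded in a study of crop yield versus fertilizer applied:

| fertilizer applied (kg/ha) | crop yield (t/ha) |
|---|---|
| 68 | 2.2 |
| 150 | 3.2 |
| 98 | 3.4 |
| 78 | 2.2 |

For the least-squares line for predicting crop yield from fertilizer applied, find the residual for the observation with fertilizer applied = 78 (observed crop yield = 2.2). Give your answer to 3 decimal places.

n = 4, Σx = 394, Σy = 11, Σxy = 1134.4, Σx² = 42812
Sxx = Σx² − (Σx)²/n = 42812 − 38809 = 4003
Sxy = Σxy − (Σx)(Σy)/n = 1134.4 − 1083.5 = 50.9
b = Sxy/Sxx = 50.9/4003 = 0.012715
a = ȳ − b·x̄ = 2.75 − 0.012715·98.5 = 1.497527
ŷ(78) = 1.497527 + 0.012715·78 = 2.489333
residual = y − ŷ = 2.2 − 2.489333 = -0.289333

-0.289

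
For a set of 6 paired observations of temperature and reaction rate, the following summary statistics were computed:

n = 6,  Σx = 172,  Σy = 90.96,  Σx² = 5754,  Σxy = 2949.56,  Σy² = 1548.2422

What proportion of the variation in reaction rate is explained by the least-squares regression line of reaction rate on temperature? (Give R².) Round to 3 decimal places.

Sxx = Σx² − (Σx)²/n = 5754 − 4930.666667 = 823.333333
Sxy = Σxy − (Σx)(Σy)/n = 2949.56 − 2607.52 = 342.04
Syy = Σy² − (Σy)²/n = 1548.2422 − 1378.9536 = 169.2886
R² = Sxy²/(Sxx·Syy) = (342.04)²/(823.333333·169.2886) = 0.839364

0.839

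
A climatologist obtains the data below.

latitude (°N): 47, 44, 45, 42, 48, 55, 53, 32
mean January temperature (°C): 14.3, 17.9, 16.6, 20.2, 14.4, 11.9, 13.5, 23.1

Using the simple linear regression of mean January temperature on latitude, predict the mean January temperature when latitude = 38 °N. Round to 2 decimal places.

n = 8, Σx = 366, Σy = 131.9, Σxy = 5855.5, Σx² = 17096
Sxx = Σx² − (Σx)²/n = 17096 − 16744.5 = 351.5
Sxy = Σxy − (Σx)(Σy)/n = 5855.5 − 6034.425 = -178.925
b = Sxy/Sxx = -178.925/351.5 = -0.509033
a = ȳ − b·x̄ = 16.4875 − (-0.509033)·45.75 = 39.775747
ŷ(38) = a + b·38 = 39.775747 + (-0.509033)·38 = 20.432504

20.43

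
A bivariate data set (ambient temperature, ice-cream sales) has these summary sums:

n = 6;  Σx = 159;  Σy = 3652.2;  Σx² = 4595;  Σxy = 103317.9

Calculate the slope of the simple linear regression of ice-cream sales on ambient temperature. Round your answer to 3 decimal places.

Sxx = Σx² − (Σx)²/n = 4595 − 4213.5 = 381.5
Sxy = Σxy − (Σx)(Σy)/n = 103317.9 − 96783.3 = 6534.6
b = Sxy/Sxx = 6534.6/381.5 = 17.128702

17.129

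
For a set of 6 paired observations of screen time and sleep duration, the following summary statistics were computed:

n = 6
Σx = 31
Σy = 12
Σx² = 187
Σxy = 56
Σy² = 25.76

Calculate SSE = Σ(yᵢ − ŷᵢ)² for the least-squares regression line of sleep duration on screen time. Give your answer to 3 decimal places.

Sxx = Σx² − (Σx)²/n = 187 − 160.166667 = 26.833333
Sxy = Σxy − (Σx)(Σy)/n = 56 − 62 = -6
Syy = Σy² − (Σy)²/n = 25.76 − 24 = 1.76
b = Sxy/Sxx = -6/26.833333 = -0.223602
SSE = Syy − b·Sxy = 1.76 − (-0.223602)·(-6) = 0.418385

0.418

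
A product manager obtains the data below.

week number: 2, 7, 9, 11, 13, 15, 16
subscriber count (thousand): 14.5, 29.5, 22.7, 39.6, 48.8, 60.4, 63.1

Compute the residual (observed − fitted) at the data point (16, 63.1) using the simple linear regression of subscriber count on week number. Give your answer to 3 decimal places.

n = 7, Σx = 73, Σy = 278.6, Σxy = 3425.4, Σx² = 905
Sxx = Σx² − (Σx)²/n = 905 − 761.285714 = 143.714286
Sxy = Σxy − (Σx)(Σy)/n = 3425.4 − 2905.4 = 520
b = Sxy/Sxx = 520/143.714286 = 3.618290
a = ȳ − b·x̄ = 39.8 − 3.618290·10.428571 = 2.066402
ŷ(16) = 2.066402 + 3.618290·16 = 59.959046
residual = y − ŷ = 63.1 − 59.959046 = 3.140954

3.141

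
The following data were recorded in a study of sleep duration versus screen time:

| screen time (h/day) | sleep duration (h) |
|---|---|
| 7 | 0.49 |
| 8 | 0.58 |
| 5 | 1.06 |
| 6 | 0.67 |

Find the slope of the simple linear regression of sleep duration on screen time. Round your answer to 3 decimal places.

-0.162

n = 4, Σx = 26, Σy = 2.8, Σxy = 17.39, Σx² = 174
Sxx = Σx² − (Σx)²/n = 174 − 169 = 5
Sxy = Σxy − (Σx)(Σy)/n = 17.39 − 18.2 = -0.81
b = Sxy/Sxx = -0.81/5 = -0.162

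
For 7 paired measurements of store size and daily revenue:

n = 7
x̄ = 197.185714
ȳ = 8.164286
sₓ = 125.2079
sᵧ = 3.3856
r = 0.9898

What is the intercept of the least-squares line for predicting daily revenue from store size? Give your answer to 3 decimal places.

b = r · sᵧ/sₓ = 0.9898 · 3.3856/125.2079 = 0.026764
a = ȳ − b·x̄ = 8.164286 − 0.026764·197.185714 = 2.886803

2.887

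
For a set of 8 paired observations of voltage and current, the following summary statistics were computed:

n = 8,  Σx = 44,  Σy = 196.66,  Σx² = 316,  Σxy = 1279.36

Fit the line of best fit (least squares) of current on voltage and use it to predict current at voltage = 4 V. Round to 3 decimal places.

Sxx = Σx² − (Σx)²/n = 316 − 242 = 74
Sxy = Σxy − (Σx)(Σy)/n = 1279.36 − 1081.63 = 197.73
b = Sxy/Sxx = 197.73/74 = 2.672027
a = ȳ − b·x̄ = 24.5825 − 2.672027·5.5 = 9.886351
ŷ(4) = a + b·4 = 9.886351 + 2.672027·4 = 20.574459

20.574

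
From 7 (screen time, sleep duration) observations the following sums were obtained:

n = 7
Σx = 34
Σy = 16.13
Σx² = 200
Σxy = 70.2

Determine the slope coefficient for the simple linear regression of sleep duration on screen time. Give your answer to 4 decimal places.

Sxx = Σx² − (Σx)²/n = 200 − 165.142857 = 34.857143
Sxy = Σxy − (Σx)(Σy)/n = 70.2 − 78.345714 = -8.145714
b = Sxy/Sxx = -8.145714/34.857143 = -0.233689

-0.2337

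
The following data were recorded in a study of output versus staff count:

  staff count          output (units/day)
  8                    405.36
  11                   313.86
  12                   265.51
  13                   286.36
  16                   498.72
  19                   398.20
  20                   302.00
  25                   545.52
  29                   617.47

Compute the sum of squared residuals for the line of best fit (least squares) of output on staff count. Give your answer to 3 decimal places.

n = 9, Σx = 153, Σy = 3633, Σxy = 66734.09, Σx² = 2981, Σy² = 1592672.5886
Sxx = Σx² − (Σx)²/n = 2981 − 2601 = 380
Sxy = Σxy − (Σx)(Σy)/n = 66734.09 − 61761 = 4973.09
Syy = Σy² − (Σy)²/n = 1592672.5886 − 1466521 = 126151.5886
b = Sxy/Sxx = 4973.09/380 = 13.087079
SSE = Syy − b·Sxy = 126151.5886 − 13.087079·4973.09 = 61068.367158

61068.367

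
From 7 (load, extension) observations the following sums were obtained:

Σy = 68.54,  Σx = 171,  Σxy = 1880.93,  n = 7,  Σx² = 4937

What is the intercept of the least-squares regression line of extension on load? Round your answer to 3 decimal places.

3.148

Sxx = Σx² − (Σx)²/n = 4937 − 4177.285714 = 759.714286
Sxy = Σxy − (Σx)(Σy)/n = 1880.93 − 1674.334286 = 206.595714
b = Sxy/Sxx = 206.595714/759.714286 = 0.271939
a = ȳ − b·x̄ = 9.791429 − 0.271939·24.428571 = 3.148355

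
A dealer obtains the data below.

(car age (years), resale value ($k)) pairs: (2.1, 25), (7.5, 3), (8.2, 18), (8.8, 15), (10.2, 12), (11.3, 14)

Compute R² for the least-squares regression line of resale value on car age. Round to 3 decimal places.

0.288

n = 6, Σx = 48.1, Σy = 87, Σxy = 635.2, Σx² = 437.07, Σy² = 1523
Sxx = Σx² − (Σx)²/n = 437.07 − 385.601667 = 51.468333
Sxy = Σxy − (Σx)(Σy)/n = 635.2 − 697.45 = -62.25
Syy = Σy² − (Σy)²/n = 1523 − 1261.5 = 261.5
R² = Sxy²/(Sxx·Syy) = (-62.25)²/(51.468333·261.5) = 0.287917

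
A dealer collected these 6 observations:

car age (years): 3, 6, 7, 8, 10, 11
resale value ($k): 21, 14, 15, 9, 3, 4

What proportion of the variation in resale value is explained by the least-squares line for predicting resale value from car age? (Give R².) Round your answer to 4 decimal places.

n = 6, Σx = 45, Σy = 66, Σxy = 398, Σx² = 379, Σy² = 968
Sxx = Σx² − (Σx)²/n = 379 − 337.5 = 41.5
Sxy = Σxy − (Σx)(Σy)/n = 398 − 495 = -97
Syy = Σy² − (Σy)²/n = 968 − 726 = 242
R² = Sxy²/(Sxx·Syy) = (-97)²/(41.5·242) = 0.936871

0.9369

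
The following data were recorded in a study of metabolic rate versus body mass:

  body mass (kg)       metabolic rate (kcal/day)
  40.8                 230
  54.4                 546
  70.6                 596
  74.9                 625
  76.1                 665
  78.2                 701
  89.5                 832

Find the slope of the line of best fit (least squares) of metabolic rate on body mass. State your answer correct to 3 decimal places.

n = 7, Σx = 484.5, Σy = 4195, Σxy = 307865.2, Σx² = 35135.07
Sxx = Σx² − (Σx)²/n = 35135.07 − 33534.321429 = 1600.748571
Sxy = Σxy − (Σx)(Σy)/n = 307865.2 − 290353.928571 = 17511.271429
b = Sxy/Sxx = 17511.271429/1600.748571 = 10.939427

10.939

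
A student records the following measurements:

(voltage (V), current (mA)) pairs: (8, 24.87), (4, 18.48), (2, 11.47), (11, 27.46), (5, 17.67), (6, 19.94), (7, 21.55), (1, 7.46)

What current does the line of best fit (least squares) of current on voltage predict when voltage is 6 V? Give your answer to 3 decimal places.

n = 8, Σx = 44, Σy = 148.9, Σxy = 964.18, Σx² = 316
Sxx = Σx² − (Σx)²/n = 316 − 242 = 74
Sxy = Σxy − (Σx)(Σy)/n = 964.18 − 818.95 = 145.23
b = Sxy/Sxx = 145.23/74 = 1.962568
a = ȳ − b·x̄ = 18.6125 − 1.962568·5.5 = 7.818378
ŷ(6) = a + b·6 = 7.818378 + 1.962568·6 = 19.593784

19.594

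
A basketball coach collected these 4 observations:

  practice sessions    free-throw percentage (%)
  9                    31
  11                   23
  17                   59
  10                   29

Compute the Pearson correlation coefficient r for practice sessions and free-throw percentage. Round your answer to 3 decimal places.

n = 4, Σx = 47, Σy = 142, Σxy = 1825, Σx² = 591, Σy² = 5812
Sxx = Σx² − (Σx)²/n = 591 − 552.25 = 38.75
Sxy = Σxy − (Σx)(Σy)/n = 1825 − 1668.5 = 156.5
Syy = Σy² − (Σy)²/n = 5812 − 5041 = 771
r = Sxy/√(Sxx·Syy) = 156.5/√(29876.25) = 156.5/172.847476 = 0.905423

0.905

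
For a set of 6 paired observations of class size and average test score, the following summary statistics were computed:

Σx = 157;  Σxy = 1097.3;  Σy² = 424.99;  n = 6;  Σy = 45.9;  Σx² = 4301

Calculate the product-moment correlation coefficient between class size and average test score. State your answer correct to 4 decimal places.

-0.8694

Sxx = Σx² − (Σx)²/n = 4301 − 4108.166667 = 192.833333
Sxy = Σxy − (Σx)(Σy)/n = 1097.3 − 1201.05 = -103.75
Syy = Σy² − (Σy)²/n = 424.99 − 351.135 = 73.855
r = Sxy/√(Sxx·Syy) = -103.75/√(14241.705833) = -103.75/119.338618 = -0.869375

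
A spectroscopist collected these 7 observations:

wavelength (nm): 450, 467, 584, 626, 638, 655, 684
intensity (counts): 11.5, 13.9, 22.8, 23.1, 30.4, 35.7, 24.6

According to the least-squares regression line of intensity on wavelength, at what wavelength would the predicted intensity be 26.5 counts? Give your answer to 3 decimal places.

n = 7, Σx = 4104, Σy = 162, Σxy = 99047.2, Σx² = 2457446
Sxx = Σx² − (Σx)²/n = 2457446 − 2406116.571429 = 51329.428571
Sxy = Σxy − (Σx)(Σy)/n = 99047.2 − 94978.285714 = 4068.914286
b = Sxy/Sxx = 4068.914286/51329.428571 = 0.079271
a = ȳ − b·x̄ = 23.142857 − 0.079271·586.285714 = -23.332360
Set a + b·x = 26.5: x = (26.5 − (-23.332360)) / 0.079271 = 628.636133

628.636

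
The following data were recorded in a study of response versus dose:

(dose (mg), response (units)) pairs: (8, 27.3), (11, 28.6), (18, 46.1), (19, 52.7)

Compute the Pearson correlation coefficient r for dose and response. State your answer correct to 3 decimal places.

0.973

n = 4, Σx = 56, Σy = 154.7, Σxy = 2364.1, Σx² = 870, Σy² = 6465.75
Sxx = Σx² − (Σx)²/n = 870 − 784 = 86
Sxy = Σxy − (Σx)(Σy)/n = 2364.1 − 2165.8 = 198.3
Syy = Σy² − (Σy)²/n = 6465.75 − 5983.0225 = 482.7275
r = Sxy/√(Sxx·Syy) = 198.3/√(41514.565) = 198.3/203.751233 = 0.973246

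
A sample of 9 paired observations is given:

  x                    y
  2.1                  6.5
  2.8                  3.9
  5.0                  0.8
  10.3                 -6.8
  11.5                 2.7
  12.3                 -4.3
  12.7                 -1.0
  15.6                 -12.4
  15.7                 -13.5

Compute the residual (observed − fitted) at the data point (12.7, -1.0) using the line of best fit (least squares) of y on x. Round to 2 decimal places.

4.98

n = 9, Σx = 88, Σy = -24.1, Σxy = -481.4, Σx² = 1078.02
Sxx = Σx² − (Σx)²/n = 1078.02 − 860.444444 = 217.575556
Sxy = Σxy − (Σx)(Σy)/n = -481.4 − (-235.644444) = -245.755556
b = Sxy/Sxx = -245.755556/217.575556 = -1.129518
a = ȳ − b·x̄ = -2.677778 − (-1.129518)·9.777778 = 8.366400
ŷ(12.7) = 8.366400 + (-1.129518)·12.7 = -5.978481
residual = y − ŷ = -1.0 − (-5.978481) = 4.978481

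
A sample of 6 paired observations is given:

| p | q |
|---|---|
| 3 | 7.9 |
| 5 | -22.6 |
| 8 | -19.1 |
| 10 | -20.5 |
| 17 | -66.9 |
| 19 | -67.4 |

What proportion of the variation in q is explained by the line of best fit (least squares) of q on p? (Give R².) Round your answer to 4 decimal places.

n = 6, Σx = 62, Σy = -188.6, Σxy = -2865, Σx² = 848, Σy² = 10376.6
Sxx = Σx² − (Σx)²/n = 848 − 640.666667 = 207.333333
Sxy = Σxy − (Σx)(Σy)/n = -2865 − (-1948.866667) = -916.133333
Syy = Σy² − (Σy)²/n = 10376.6 − 5928.326667 = 4448.273333
R² = Sxy²/(Sxx·Syy) = (-916.133333)²/(207.333333·4448.273333) = 0.910032

0.9100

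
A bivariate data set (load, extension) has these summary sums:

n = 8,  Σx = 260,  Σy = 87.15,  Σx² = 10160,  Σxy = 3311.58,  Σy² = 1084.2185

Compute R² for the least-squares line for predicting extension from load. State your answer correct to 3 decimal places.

0.996

Sxx = Σx² − (Σx)²/n = 10160 − 8450 = 1710
Sxy = Σxy − (Σx)(Σy)/n = 3311.58 − 2832.375 = 479.205
Syy = Σy² − (Σy)²/n = 1084.2185 − 949.390313 = 134.828188
R² = Sxy²/(Sxx·Syy) = (479.205)²/(1710·134.828188) = 0.996015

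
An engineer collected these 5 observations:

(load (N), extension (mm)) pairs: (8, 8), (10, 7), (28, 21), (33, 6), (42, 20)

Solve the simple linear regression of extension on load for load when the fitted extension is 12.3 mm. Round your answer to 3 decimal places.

23.864

n = 5, Σx = 121, Σy = 62, Σxy = 1760, Σx² = 3801
Sxx = Σx² − (Σx)²/n = 3801 − 2928.2 = 872.8
Sxy = Σxy − (Σx)(Σy)/n = 1760 − 1500.4 = 259.6
b = Sxy/Sxx = 259.6/872.8 = 0.297434
a = ȳ − b·x̄ = 12.4 − 0.297434·24.2 = 5.202108
Set a + b·x = 12.3: x = (12.3 − 5.202108) / 0.297434 = 23.863790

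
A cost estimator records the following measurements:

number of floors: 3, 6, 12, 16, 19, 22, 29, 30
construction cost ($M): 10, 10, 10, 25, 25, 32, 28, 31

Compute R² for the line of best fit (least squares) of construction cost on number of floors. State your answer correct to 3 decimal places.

0.799

n = 8, Σx = 137, Σy = 171, Σxy = 3531, Σx² = 3031, Σy² = 4319
Sxx = Σx² − (Σx)²/n = 3031 − 2346.125 = 684.875
Sxy = Σxy − (Σx)(Σy)/n = 3531 − 2928.375 = 602.625
Syy = Σy² − (Σy)²/n = 4319 − 3655.125 = 663.875
R² = Sxy²/(Sxx·Syy) = (602.625)²/(684.875·663.875) = 0.798724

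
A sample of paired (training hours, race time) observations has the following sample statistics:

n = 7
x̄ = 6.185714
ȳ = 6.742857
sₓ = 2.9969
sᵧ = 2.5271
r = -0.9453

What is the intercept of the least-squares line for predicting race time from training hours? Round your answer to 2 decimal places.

11.67

b = r · sᵧ/sₓ = -0.9453 · 2.5271/2.9969 = -0.797113
a = ȳ − b·x̄ = 6.742857 − (-0.797113)·6.185714 = 11.673569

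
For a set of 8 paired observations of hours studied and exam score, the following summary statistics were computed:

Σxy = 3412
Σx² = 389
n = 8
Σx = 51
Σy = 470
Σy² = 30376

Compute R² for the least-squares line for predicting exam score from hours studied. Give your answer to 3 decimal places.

Sxx = Σx² − (Σx)²/n = 389 − 325.125 = 63.875
Sxy = Σxy − (Σx)(Σy)/n = 3412 − 2996.25 = 415.75
Syy = Σy² − (Σy)²/n = 30376 − 27612.5 = 2763.5
R² = Sxy²/(Sxx·Syy) = (415.75)²/(63.875·2763.5) = 0.979206

0.979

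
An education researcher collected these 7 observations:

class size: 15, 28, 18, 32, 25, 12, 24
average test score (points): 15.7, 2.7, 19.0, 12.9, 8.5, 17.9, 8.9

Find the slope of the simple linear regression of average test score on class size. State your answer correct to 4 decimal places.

n = 7, Σx = 154, Σy = 85.6, Σxy = 1706.8, Σx² = 3702
Sxx = Σx² − (Σx)²/n = 3702 − 3388 = 314
Sxy = Σxy − (Σx)(Σy)/n = 1706.8 − 1883.2 = -176.4
b = Sxy/Sxx = -176.4/314 = -0.561783

-0.5618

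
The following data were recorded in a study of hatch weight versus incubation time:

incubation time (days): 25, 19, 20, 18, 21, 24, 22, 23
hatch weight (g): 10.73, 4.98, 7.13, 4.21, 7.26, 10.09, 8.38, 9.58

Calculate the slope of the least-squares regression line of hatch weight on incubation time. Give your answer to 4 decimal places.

0.9483

n = 8, Σx = 172, Σy = 62.36, Σxy = 1380.57, Σx² = 3740
Sxx = Σx² − (Σx)²/n = 3740 − 3698 = 42
Sxy = Σxy − (Σx)(Σy)/n = 1380.57 − 1340.74 = 39.83
b = Sxy/Sxx = 39.83/42 = 0.948333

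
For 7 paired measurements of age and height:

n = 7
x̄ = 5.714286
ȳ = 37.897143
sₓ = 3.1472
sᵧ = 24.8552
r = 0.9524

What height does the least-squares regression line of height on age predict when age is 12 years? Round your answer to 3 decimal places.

85.176

b = r · sᵧ/sₓ = 0.9524 · 24.8552/3.1472 = 7.521636
a = ȳ − b·x̄ = 37.897143 − 7.521636·5.714286 = -5.083636
ŷ(12) = a + b·12 = -5.083636 + 7.521636·12 = 85.175995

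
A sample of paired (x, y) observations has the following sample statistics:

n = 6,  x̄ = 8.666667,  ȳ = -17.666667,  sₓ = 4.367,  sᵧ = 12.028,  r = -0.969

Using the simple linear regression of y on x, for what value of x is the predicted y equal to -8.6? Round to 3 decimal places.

b = r · sᵧ/sₓ = -0.969 · 12.028/4.367 = -2.668910
a = ȳ − b·x̄ = -17.666667 − (-2.668910)·8.666667 = 5.463891
Set a + b·x = -8.6: x = (-8.6 − 5.463891) / (-2.668910) = 5.269525

5.270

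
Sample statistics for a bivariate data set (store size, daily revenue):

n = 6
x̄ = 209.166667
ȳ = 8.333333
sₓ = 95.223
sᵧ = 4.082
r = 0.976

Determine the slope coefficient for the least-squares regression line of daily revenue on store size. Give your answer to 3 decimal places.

b = r · sᵧ/sₓ = 0.976 · 4.082/95.223 = 0.041839

0.042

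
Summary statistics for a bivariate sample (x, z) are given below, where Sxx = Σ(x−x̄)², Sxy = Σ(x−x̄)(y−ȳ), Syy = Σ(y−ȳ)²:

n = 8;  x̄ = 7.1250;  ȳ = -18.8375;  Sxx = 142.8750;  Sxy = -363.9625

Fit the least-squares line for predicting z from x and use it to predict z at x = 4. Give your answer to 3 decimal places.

-10.877

b = Sxy/Sxx = -363.9625/142.875 = -2.547419
a = ȳ − b·x̄ = -18.8375 − (-2.547419)·7.125 = -0.687139
ŷ(4) = a + b·4 = -0.687139 + (-2.547419)·4 = -10.876815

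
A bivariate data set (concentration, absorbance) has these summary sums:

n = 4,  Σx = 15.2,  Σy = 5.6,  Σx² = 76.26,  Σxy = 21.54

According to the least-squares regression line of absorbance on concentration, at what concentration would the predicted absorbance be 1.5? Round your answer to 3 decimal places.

Sxx = Σx² − (Σx)²/n = 76.26 − 57.76 = 18.5
Sxy = Σxy − (Σx)(Σy)/n = 21.54 − 21.28 = 0.26
b = Sxy/Sxx = 0.26/18.5 = 0.014054
a = ȳ − b·x̄ = 1.4 − 0.014054·3.8 = 1.346595
Set a + b·x = 1.5: x = (1.5 − 1.346595) / 0.014054 = 10.915385

10.915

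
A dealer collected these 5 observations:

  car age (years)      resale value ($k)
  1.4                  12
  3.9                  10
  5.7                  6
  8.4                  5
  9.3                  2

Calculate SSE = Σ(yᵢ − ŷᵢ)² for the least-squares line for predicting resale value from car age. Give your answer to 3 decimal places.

n = 5, Σx = 28.7, Σy = 35, Σxy = 150.6, Σx² = 206.71, Σy² = 309
Sxx = Σx² − (Σx)²/n = 206.71 − 164.738 = 41.972
Sxy = Σxy − (Σx)(Σy)/n = 150.6 − 200.9 = -50.3
Syy = Σy² − (Σy)²/n = 309 − 245 = 64
b = Sxy/Sxx = -50.3/41.972 = -1.198418
SSE = Syy − b·Sxy = 64 − (-1.198418)·(-50.3) = 3.719575

3.720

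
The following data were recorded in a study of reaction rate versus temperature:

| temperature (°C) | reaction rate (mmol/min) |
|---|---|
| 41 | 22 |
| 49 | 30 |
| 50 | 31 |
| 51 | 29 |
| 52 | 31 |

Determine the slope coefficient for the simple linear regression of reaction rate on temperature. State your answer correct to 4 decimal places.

n = 5, Σx = 243, Σy = 143, Σxy = 7013, Σx² = 11887
Sxx = Σx² − (Σx)²/n = 11887 − 11809.8 = 77.2
Sxy = Σxy − (Σx)(Σy)/n = 7013 − 6949.8 = 63.2
b = Sxy/Sxx = 63.2/77.2 = 0.818653

0.8187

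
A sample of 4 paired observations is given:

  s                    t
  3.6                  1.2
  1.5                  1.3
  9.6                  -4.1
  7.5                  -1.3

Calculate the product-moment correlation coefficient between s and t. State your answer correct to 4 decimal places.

-0.9521

n = 4, Σx = 22.2, Σy = -2.9, Σxy = -42.84, Σx² = 163.62, Σy² = 21.63
Sxx = Σx² − (Σx)²/n = 163.62 − 123.21 = 40.41
Sxy = Σxy − (Σx)(Σy)/n = -42.84 − (-16.095) = -26.745
Syy = Σy² − (Σy)²/n = 21.63 − 2.1025 = 19.5275
r = Sxy/√(Sxx·Syy) = -26.745/√(789.106275) = -26.745/28.091035 = -0.952083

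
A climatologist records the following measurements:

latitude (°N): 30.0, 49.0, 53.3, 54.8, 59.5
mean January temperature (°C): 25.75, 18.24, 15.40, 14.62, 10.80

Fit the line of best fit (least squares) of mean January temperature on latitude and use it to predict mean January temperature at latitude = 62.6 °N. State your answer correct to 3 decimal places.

10.562

n = 5, Σx = 246.6, Σy = 84.81, Σxy = 3930.856, Σx² = 12685.18
Sxx = Σx² − (Σx)²/n = 12685.18 − 12162.312 = 522.868
Sxy = Σxy − (Σx)(Σy)/n = 3930.856 − 4182.8292 = -251.9732
b = Sxy/Sxx = -251.9732/522.868 = -0.481906
a = ȳ − b·x̄ = 16.962 − (-0.481906)·49.32 = 40.729601
ŷ(62.6) = a + b·62.6 = 40.729601 + (-0.481906)·62.6 = 10.562289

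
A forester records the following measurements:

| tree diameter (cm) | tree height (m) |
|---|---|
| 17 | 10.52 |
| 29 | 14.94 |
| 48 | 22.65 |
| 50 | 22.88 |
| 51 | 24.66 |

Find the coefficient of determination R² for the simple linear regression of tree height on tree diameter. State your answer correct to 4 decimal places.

n = 5, Σx = 195, Σy = 95.65, Σxy = 4100.96, Σx² = 8535, Σy² = 1978.5065
Sxx = Σx² − (Σx)²/n = 8535 − 7605 = 930
Sxy = Σxy − (Σx)(Σy)/n = 4100.96 − 3730.35 = 370.61
Syy = Σy² − (Σy)²/n = 1978.5065 − 1829.7845 = 148.722
R² = Sxy²/(Sxx·Syy) = (370.61)²/(930·148.722) = 0.993061

0.9931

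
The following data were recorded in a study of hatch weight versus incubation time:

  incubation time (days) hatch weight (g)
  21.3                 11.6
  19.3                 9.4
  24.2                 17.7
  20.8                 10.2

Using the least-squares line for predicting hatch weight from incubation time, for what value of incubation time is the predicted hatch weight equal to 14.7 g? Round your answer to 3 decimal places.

n = 4, Σx = 85.6, Σy = 48.9, Σxy = 1069, Σx² = 1844.46
Sxx = Σx² − (Σx)²/n = 1844.46 − 1831.84 = 12.62
Sxy = Σxy − (Σx)(Σy)/n = 1069 − 1046.46 = 22.54
b = Sxy/Sxx = 22.54/12.62 = 1.786054
a = ȳ − b·x̄ = 12.225 − 1.786054·21.4 = -25.996553
Set a + b·x = 14.7: x = (14.7 − (-25.996553)) / 1.786054 = 22.785736

22.786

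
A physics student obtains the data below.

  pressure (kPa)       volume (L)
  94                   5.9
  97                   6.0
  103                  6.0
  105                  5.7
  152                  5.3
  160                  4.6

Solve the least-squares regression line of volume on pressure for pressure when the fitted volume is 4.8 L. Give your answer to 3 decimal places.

n = 6, Σx = 711, Σy = 33.5, Σxy = 3894.7, Σx² = 88583
Sxx = Σx² − (Σx)²/n = 88583 − 84253.5 = 4329.5
Sxy = Σxy − (Σx)(Σy)/n = 3894.7 − 3969.75 = -75.05
b = Sxy/Sxx = -75.05/4329.5 = -0.017335
a = ȳ − b·x̄ = 5.583333 − (-0.017335)·118.5 = 7.637479
Set a + b·x = 4.8: x = (4.8 − 7.637479) / (-0.017335) = 163.689096

163.689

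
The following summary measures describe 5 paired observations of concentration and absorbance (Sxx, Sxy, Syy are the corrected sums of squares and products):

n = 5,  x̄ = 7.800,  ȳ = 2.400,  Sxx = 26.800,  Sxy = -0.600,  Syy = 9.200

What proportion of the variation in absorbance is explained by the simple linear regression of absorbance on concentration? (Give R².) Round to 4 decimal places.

R² = Sxy²/(Sxx·Syy) = (-0.6)²/(26.8·9.2) = 0.001460

0.0015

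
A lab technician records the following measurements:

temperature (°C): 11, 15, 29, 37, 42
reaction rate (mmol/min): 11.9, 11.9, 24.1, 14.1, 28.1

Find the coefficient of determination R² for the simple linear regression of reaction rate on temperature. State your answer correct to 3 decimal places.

0.524

n = 5, Σx = 134, Σy = 90.1, Σxy = 2710.2, Σx² = 4320, Σy² = 1852.45
Sxx = Σx² − (Σx)²/n = 4320 − 3591.2 = 728.8
Sxy = Σxy − (Σx)(Σy)/n = 2710.2 − 2414.68 = 295.52
Syy = Σy² − (Σy)²/n = 1852.45 − 1623.602 = 228.848
R² = Sxy²/(Sxx·Syy) = (295.52)²/(728.8·228.848) = 0.523622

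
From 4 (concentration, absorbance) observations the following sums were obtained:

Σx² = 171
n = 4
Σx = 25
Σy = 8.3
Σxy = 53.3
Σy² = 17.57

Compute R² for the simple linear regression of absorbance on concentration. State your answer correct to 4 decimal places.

0.3962

Sxx = Σx² − (Σx)²/n = 171 − 156.25 = 14.75
Sxy = Σxy − (Σx)(Σy)/n = 53.3 − 51.875 = 1.425
Syy = Σy² − (Σy)²/n = 17.57 − 17.2225 = 0.3475
R² = Sxy²/(Sxx·Syy) = (1.425)²/(14.75·0.3475) = 0.396171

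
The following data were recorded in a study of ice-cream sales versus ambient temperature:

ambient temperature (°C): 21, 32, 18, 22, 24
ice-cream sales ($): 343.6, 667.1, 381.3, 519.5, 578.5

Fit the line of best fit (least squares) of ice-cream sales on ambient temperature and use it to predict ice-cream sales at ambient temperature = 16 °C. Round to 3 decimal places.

n = 5, Σx = 117, Σy = 2490, Σxy = 60739.2, Σx² = 2849
Sxx = Σx² − (Σx)²/n = 2849 − 2737.8 = 111.2
Sxy = Σxy − (Σx)(Σy)/n = 60739.2 − 58266 = 2473.2
b = Sxy/Sxx = 2473.2/111.2 = 22.241007
a = ȳ − b·x̄ = 498 − 22.241007·23.4 = -22.439568
ŷ(16) = a + b·16 = -22.439568 + 22.241007·16 = 333.416547

333.417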